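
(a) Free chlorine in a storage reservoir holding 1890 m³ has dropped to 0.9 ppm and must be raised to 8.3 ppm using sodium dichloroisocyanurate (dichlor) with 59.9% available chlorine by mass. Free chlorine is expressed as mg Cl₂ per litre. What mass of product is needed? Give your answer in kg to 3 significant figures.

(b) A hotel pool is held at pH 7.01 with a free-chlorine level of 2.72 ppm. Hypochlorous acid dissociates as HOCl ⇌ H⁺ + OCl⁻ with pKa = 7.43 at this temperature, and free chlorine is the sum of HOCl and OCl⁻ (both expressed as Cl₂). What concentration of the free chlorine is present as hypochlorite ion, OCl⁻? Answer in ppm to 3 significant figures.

(a) 23.3 kg; (b) 0.749 ppm

(a) Volume: 1890 m³ = 1,890,000 L.
(a) Chlorine deficit: 8.3 − 0.9 = 7.4 ppm = 7.4 mg/L as Cl₂.
(a) Cl₂ equivalent needed: 7.4 mg/L × 1,890,000 L = 13,990,000 mg = 13,990 g.
(a) Product at 59.9% available chlorine: 13,990 / 0.599 = 23,350 g.

(b) [OCl⁻]/[HOCl] = 10^(pH − pKa) = 10^(7.01 − 7.43) = 10^-0.42 = 0.3802.
(b) Fraction as HOCl = 1 / (1 + 0.3802) = 0.7245.
(b) OCl⁻ = (1 − 0.7245) × 2.72 ppm = 0.7493 ppm.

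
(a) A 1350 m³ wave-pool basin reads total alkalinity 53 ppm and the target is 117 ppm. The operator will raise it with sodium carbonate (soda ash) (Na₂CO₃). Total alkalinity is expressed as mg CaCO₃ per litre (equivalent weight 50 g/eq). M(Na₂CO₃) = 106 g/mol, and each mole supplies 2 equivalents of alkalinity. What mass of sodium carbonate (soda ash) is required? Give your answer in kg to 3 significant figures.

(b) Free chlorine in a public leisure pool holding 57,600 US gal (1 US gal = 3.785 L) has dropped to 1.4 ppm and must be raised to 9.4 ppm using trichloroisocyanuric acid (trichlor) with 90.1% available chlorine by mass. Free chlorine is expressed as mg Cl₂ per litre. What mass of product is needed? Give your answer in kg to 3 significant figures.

(a) Volume: 1350 m³ = 1,350,000 L.
(a) Alkalinity to add: (117 − 53) = 64 mg/L as CaCO₃ × 1,350,000 L = 86,400 g as CaCO₃.
(a) Equivalents: 86,400 g ÷ 50 g/eq = 1728 eq.
(a) Each mole of Na₂CO₃ supplies 2 eq, so 1728 / 2 = 864 mol.
(a) Mass: 864 mol × 106 g/mol = 91,580 g.

(b) Volume: 57,600 US gal × 3.785 L/gal = 218,016 L.
(b) Chlorine deficit: 9.4 − 1.4 = 8 ppm = 8 mg/L as Cl₂.
(b) Cl₂ equivalent needed: 8 mg/L × 218,016 L = 1,744,000 mg = 1744 g.
(b) Product at 90.1% available chlorine: 1744 / 0.901 = 1936 g.

(a) 91.6 kg; (b) 1.94 kg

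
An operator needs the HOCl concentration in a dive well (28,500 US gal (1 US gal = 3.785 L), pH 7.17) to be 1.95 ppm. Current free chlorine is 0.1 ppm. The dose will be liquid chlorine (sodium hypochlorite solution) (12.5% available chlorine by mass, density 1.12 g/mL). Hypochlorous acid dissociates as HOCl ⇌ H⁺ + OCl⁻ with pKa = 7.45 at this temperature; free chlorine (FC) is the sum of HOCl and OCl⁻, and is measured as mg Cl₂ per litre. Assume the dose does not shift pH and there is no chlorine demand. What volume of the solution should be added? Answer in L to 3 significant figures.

Volume: 28,500 US gal × 3.785 L/gal = 107,872 L.
[OCl⁻]/[HOCl] = 10^(pH − pKa) = 10^(7.17 − 7.45) = 0.5248; fraction as HOCl = 1/(1 + 0.5248) = 0.6558.
Free chlorine required for 1.95 ppm HOCl: 1.95 / 0.6558 = 2.973 ppm.
FC to add: 2.973 − 0.1 = 2.873 mg/L as Cl₂.
Cl₂ equivalent: 2.873 mg/L × 107,872 L = 310 g.
Product at 12.5% available Cl: 310 / 0.125 = 2480 g.
Volume: 2480 g ÷ 1.12 g/mL = 2214 mL.

2.21 L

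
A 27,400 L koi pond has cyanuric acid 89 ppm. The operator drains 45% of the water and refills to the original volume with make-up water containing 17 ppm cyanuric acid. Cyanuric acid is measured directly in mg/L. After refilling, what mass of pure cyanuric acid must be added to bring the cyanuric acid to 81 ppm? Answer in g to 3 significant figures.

After draining 45% and refilling: 89 × 0.55 + 17 × 0.45 = 56.6 ppm.
Deficit to target: 81 − 56.6 = 24.4 mg/L.
Mass: 24.4 mg/L × 27,400 L = 668.6 g cyanuric acid.

669 g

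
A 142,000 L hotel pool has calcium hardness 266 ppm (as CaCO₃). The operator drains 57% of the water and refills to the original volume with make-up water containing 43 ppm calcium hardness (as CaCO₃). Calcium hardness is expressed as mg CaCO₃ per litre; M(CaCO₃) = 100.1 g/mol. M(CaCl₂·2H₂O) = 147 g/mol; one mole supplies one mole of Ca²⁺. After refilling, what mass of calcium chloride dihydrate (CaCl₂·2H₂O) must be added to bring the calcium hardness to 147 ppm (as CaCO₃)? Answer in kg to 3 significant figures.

1.69 kg

After draining 57% and refilling: 266 × 0.43 + 43 × 0.57 = 138.89 ppm.
Deficit to target: 147 − 138.89 = 8.11 mg/L.
As CaCO₃: 8.11 mg/L × 142,000 L = 1152 g; ÷ 100.1 = 11.5 mol Ca²⁺.
Mass: 11.5 × 147 = 1691 g.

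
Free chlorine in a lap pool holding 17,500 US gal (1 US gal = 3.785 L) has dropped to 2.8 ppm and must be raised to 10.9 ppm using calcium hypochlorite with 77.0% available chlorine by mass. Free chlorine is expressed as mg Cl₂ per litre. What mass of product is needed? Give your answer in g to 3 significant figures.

Volume: 17,500 US gal × 3.785 L/gal = 66,238 L.
Chlorine deficit: 10.9 − 2.8 = 8.1 ppm = 8.1 mg/L as Cl₂.
Cl₂ equivalent needed: 8.1 mg/L × 66,238 L = 536,500 mg = 536.5 g.
Product at 77.0% available chlorine: 536.5 / 0.77 = 696.8 g.

697 g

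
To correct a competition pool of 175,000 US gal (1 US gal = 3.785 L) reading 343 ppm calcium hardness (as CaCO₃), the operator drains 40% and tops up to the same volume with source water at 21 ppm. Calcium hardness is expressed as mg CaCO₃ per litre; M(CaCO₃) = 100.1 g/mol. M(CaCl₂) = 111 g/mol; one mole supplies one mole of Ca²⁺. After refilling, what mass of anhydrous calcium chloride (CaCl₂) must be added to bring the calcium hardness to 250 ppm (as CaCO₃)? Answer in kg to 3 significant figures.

26.3 kg

Volume: 175,000 US gal × 3.785 L/gal = 662,375 L.
After draining 40% and refilling: 343 × 0.60 + 21 × 0.40 = 214.2 ppm.
Deficit to target: 250 − 214.2 = 35.8 mg/L.
As CaCO₃: 35.8 mg/L × 662,375 L = 23,710 g; ÷ 100.1 = 236.9 mol Ca²⁺.
Mass: 236.9 × 111 = 26,300 g.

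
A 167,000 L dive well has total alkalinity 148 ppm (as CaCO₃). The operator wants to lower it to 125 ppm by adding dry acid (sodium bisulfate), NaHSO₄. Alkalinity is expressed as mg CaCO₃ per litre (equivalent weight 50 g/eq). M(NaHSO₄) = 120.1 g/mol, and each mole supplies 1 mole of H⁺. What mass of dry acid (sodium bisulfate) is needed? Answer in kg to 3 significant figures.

9.23 kg

Alkalinity to neutralize: (148 − 125) = 23 mg/L as CaCO₃ × 167,000 L = 3841 g as CaCO₃.
Equivalents of H⁺ required: 3841 ÷ 50 g/eq = 76.82 eq = 76.82 mol NaHSO₄.
Mass of NaHSO₄: 76.82 × 120.1 = 9226 g.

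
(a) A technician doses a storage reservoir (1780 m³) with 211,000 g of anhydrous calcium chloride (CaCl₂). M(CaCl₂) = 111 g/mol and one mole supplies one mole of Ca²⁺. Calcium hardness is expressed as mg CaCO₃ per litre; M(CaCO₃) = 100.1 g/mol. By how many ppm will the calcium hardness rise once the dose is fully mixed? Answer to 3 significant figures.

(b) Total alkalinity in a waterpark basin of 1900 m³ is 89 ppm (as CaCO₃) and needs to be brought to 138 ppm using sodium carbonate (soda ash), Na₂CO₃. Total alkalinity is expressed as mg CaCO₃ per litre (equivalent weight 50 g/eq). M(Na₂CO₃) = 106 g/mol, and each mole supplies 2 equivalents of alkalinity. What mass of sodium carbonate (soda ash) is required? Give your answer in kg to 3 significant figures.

(a) Volume: 1780 m³ = 1,780,000 L.
(a) Moles of Ca²⁺: 211,000 g ÷ 111 g/mol = 1901 mol.
(a) As CaCO₃: 1901 mol × 100.1 g/mol = 190,300 g.
(a) Rise: 190,300 g / 1,780,000 L × 1000 = 106.9 mg/L.

(b) Volume: 1900 m³ = 1,900,000 L.
(b) Alkalinity to add: (138 − 89) = 49 mg/L as CaCO₃ × 1,900,000 L = 93,100 g as CaCO₃.
(b) Equivalents: 93,100 g ÷ 50 g/eq = 1862 eq.
(b) Each mole of Na₂CO₃ supplies 2 eq, so 1862 / 2 = 931 mol.
(b) Mass: 931 mol × 106 g/mol = 98,690 g.

(a) 107 ppm; (b) 98.7 kg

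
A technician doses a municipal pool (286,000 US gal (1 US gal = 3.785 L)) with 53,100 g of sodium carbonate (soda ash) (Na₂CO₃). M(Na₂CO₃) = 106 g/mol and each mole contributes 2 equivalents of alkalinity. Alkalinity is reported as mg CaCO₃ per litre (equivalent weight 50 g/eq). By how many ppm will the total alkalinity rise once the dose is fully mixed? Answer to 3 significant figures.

46.3 ppm

Volume: 286,000 US gal × 3.785 L/gal = 1,082,510 L.
Moles of Na₂CO₃: 53,100 g ÷ 106 g/mol = 500.9 mol → 1002 eq of alkalinity.
As CaCO₃: 1002 eq × 50 g/eq = 50,090 g.
Rise: 50,090 g / 1,082,510 L × 1000 = 46.28 mg/L.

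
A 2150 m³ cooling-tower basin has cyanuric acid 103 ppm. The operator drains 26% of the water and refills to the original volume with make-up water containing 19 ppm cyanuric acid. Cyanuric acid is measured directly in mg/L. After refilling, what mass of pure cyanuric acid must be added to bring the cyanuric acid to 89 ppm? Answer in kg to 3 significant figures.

Volume: 2150 m³ = 2,150,000 L.
After draining 26% and refilling: 103 × 0.74 + 19 × 0.26 = 81.16 ppm.
Deficit to target: 89 − 81.16 = 7.84 mg/L.
Mass: 7.84 mg/L × 2,150,000 L = 16,860 g cyanuric acid.

16.9 kg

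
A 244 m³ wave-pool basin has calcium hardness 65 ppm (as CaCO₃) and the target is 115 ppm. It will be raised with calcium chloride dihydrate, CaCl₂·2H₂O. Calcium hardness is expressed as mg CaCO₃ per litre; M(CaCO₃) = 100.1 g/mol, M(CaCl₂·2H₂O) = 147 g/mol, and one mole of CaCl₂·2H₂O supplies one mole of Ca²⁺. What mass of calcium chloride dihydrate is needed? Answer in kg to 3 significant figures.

17.9 kg

Volume: 244 m³ = 244,000 L.
Hardness to add: (115 − 65) = 50 mg/L as CaCO₃ × 244,000 L = 12,200 g as CaCO₃.
Moles of Ca²⁺ (1 mol Ca²⁺ ≡ 1 mol CaCO₃): 12,200 / 100.1 g/mol = 121.9 mol.
Mass of CaCl₂·2H₂O: 121.9 × 147 = 17,920 g.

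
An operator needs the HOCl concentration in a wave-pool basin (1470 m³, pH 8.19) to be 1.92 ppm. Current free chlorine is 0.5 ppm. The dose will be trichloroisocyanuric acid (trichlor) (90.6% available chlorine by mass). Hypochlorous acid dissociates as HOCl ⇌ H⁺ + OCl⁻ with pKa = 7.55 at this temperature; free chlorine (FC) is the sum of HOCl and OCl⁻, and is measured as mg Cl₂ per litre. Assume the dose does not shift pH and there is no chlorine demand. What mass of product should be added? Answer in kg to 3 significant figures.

15.9 kg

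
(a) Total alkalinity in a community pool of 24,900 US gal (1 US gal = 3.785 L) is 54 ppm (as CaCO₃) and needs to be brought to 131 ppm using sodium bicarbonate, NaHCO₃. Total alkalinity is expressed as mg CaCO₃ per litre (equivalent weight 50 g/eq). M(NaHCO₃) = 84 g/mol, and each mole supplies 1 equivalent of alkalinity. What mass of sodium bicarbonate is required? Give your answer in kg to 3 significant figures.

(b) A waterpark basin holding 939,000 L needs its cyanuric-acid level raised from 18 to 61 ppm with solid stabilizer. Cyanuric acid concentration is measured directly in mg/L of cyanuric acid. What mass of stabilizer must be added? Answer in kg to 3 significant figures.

(a) Volume: 24,900 US gal × 3.785 L/gal = 94,246 L.
(a) Alkalinity to add: (131 − 54) = 77 mg/L as CaCO₃ × 94,246 L = 7257 g as CaCO₃.
(a) Equivalents: 7257 g ÷ 50 g/eq = 145.1 eq.
(a) NaHCO₃ supplies 1 eq per mole → 145.1 mol.
(a) Mass: 145.1 mol × 84 g/mol = 12,190 g.

(b) CYA to add: (61 − 18) = 43 mg/L × 939,000 L = 40,380 g cyanuric acid.

(a) 12.2 kg; (b) 40.4 kg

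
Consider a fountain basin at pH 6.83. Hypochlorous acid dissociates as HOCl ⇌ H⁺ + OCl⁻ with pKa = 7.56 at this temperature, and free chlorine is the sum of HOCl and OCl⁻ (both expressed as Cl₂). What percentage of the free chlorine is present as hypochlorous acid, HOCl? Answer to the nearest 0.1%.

[OCl⁻]/[HOCl] = 10^(pH − pKa) = 10^(6.83 − 7.56) = 10^-0.73 = 0.1862.
Fraction as HOCl = 1 / (1 + 0.1862) = 0.843.

84.3%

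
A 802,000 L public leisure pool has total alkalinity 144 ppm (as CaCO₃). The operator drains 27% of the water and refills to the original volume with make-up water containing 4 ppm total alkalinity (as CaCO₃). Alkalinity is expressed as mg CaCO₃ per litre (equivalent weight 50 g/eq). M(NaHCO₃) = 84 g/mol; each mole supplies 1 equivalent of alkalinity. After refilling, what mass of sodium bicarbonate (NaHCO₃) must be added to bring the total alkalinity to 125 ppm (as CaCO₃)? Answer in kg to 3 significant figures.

25.3 kg

After draining 27% and refilling: 144 × 0.73 + 4 × 0.27 = 106.2 ppm.
Deficit to target: 125 − 106.2 = 18.8 mg/L.
As CaCO₃: 18.8 mg/L × 802,000 L = 15,080 g; ÷ 50 g/eq ÷ 1 = 301.6 mol NaHCO₃.
Mass: 301.6 × 84 = 25,330 g.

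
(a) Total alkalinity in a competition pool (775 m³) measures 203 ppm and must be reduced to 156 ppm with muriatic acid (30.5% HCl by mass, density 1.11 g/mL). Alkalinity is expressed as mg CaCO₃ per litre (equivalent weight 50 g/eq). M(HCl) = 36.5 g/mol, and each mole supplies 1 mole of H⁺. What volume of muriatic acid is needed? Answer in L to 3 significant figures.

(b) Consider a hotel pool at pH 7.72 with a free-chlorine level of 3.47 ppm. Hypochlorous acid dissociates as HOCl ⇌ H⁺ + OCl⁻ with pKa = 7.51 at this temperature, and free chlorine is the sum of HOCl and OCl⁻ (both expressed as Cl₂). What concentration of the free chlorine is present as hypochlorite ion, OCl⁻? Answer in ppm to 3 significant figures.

(a) 78.5 L; (b) 2.15 ppm

(a) Volume: 775 m³ = 775,000 L.
(a) Alkalinity to neutralize: (203 − 156) = 47 mg/L as CaCO₃ × 775,000 L = 36,420 g as CaCO₃.
(a) Equivalents of H⁺ required: 36,420 ÷ 50 g/eq = 728.5 eq = 728.5 mol HCl.
(a) Mass of HCl: 728.5 × 36.5 = 26,590 g.
(a) Mass of 30.5% solution: 26,590 / 0.305 = 87,180 g.
(a) Volume: 87,180 g ÷ 1.11 g/mL = 78,540 mL.

(b) [OCl⁻]/[HOCl] = 10^(pH − pKa) = 10^(7.72 − 7.51) = 10^0.21 = 1.622.
(b) Fraction as HOCl = 1 / (1 + 1.622) = 0.3814.
(b) OCl⁻ = (1 − 0.3814) × 3.47 ppm = 2.146 ppm.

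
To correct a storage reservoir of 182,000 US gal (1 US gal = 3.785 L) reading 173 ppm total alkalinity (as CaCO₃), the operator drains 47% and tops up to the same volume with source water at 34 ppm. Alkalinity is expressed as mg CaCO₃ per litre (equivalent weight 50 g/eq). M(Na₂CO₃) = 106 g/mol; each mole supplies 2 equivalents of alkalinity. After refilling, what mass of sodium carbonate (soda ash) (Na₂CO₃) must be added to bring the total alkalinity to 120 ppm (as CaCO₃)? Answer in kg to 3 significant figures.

9.00 kg

Volume: 182,000 US gal × 3.785 L/gal = 688,870 L.
After draining 47% and refilling: 173 × 0.53 + 34 × 0.47 = 107.67 ppm.
Deficit to target: 120 − 107.67 = 12.33 mg/L.
As CaCO₃: 12.33 mg/L × 688,870 L = 8494 g; ÷ 50 g/eq ÷ 2 = 84.94 mol Na₂CO₃.
Mass: 84.94 × 106 = 9003 g.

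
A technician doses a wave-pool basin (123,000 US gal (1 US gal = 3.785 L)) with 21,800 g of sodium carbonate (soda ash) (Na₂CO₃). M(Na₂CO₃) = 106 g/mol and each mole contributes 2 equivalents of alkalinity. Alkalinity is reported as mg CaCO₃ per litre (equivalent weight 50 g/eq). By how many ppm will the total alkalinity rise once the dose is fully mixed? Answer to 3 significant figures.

Volume: 123,000 US gal × 3.785 L/gal = 465,555 L.
Moles of Na₂CO₃: 21,800 g ÷ 106 g/mol = 205.7 mol → 411.3 eq of alkalinity.
As CaCO₃: 411.3 eq × 50 g/eq = 20,570 g.
Rise: 20,570 g / 465,555 L × 1000 = 44.18 mg/L.

44.2 ppm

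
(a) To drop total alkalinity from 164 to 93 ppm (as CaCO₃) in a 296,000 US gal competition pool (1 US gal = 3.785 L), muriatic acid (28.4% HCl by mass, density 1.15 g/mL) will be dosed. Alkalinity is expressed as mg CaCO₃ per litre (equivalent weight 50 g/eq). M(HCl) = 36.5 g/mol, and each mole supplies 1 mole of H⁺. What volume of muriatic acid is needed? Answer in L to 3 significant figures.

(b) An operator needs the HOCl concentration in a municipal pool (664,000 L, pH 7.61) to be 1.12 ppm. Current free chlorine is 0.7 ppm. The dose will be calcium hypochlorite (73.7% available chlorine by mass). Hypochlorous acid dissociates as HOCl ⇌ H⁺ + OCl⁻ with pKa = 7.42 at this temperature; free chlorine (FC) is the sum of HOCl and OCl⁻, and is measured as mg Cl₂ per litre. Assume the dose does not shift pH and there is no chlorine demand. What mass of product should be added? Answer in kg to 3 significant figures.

(a) Volume: 296,000 US gal × 3.785 L/gal = 1,120,360 L.
(a) Alkalinity to neutralize: (164 − 93) = 71 mg/L as CaCO₃ × 1,120,360 L = 79,550 g as CaCO₃.
(a) Equivalents of H⁺ required: 79,550 ÷ 50 g/eq = 1591 eq = 1591 mol HCl.
(a) Mass of HCl: 1591 × 36.5 = 58,070 g.
(a) Mass of 28.4% solution: 58,070 / 0.284 = 204,500 g.
(a) Volume: 204,500 g ÷ 1.15 g/mL = 177,800 mL.

(b) [OCl⁻]/[HOCl] = 10^(pH − pKa) = 10^(7.61 − 7.42) = 1.549; fraction as HOCl = 1/(1 + 1.549) = 0.3923.
(b) Free chlorine required for 1.12 ppm HOCl: 1.12 / 0.3923 = 2.855 ppm.
(b) FC to add: 2.855 − 0.7 = 2.155 mg/L as Cl₂.
(b) Cl₂ equivalent: 2.155 mg/L × 664,000 L = 1431 g.
(b) Product at 73.7% available Cl: 1431 / 0.737 = 1941 g.

(a) 178 L; (b) 1.94 kg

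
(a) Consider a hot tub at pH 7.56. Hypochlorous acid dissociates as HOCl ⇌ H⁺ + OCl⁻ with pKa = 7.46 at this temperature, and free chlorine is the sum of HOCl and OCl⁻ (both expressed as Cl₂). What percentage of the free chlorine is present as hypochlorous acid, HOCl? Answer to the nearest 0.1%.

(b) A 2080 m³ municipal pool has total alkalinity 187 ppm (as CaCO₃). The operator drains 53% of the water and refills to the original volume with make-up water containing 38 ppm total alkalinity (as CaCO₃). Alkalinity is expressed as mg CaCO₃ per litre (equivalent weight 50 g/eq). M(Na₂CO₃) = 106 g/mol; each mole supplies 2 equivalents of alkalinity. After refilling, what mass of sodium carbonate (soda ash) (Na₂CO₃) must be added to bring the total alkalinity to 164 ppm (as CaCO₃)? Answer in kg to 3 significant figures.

(a) [OCl⁻]/[HOCl] = 10^(pH − pKa) = 10^(7.56 − 7.46) = 10^0.10 = 1.259.
(a) Fraction as HOCl = 1 / (1 + 1.259) = 0.4427.

(b) Volume: 2080 m³ = 2,080,000 L.
(b) After draining 53% and refilling: 187 × 0.47 + 38 × 0.53 = 108.03 ppm.
(b) Deficit to target: 164 − 108.03 = 55.97 mg/L.
(b) As CaCO₃: 55.97 mg/L × 2,080,000 L = 116,400 g; ÷ 50 g/eq ÷ 2 = 1164 mol Na₂CO₃.
(b) Mass: 1164 × 106 = 123,400 g.

(a) 44.3%; (b) 123 kg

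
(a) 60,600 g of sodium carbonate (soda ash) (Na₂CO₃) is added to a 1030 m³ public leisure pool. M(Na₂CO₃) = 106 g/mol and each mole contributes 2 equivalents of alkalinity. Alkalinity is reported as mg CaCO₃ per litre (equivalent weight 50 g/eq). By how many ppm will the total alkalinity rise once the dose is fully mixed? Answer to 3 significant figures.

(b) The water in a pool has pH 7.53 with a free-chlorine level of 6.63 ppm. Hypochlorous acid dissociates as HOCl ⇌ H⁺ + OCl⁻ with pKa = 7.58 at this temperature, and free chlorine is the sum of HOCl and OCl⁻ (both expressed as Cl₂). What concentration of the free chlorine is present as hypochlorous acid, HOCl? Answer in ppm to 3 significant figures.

(a) Volume: 1030 m³ = 1,030,000 L.
(a) Moles of Na₂CO₃: 60,600 g ÷ 106 g/mol = 571.7 mol → 1143 eq of alkalinity.
(a) As CaCO₃: 1143 eq × 50 g/eq = 57,170 g.
(a) Rise: 57,170 g / 1,030,000 L × 1000 = 55.5 mg/L.

(b) [OCl⁻]/[HOCl] = 10^(pH − pKa) = 10^(7.53 − 7.58) = 10^-0.05 = 0.8913.
(b) Fraction as HOCl = 1 / (1 + 0.8913) = 0.5288.
(b) HOCl = 0.5288 × 6.63 ppm = 3.506 ppm.

(a) 55.5 ppm; (b) 3.51 ppm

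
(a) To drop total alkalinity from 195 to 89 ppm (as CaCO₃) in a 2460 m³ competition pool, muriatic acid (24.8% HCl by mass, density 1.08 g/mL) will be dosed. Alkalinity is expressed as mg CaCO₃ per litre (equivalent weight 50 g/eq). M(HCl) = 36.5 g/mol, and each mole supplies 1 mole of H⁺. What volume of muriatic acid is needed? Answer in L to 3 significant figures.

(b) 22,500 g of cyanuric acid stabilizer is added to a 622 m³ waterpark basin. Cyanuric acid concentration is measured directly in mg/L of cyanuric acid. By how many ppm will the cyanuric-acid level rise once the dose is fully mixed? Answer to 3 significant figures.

(a) 711 L; (b) 36.2 ppm

(a) Volume: 2460 m³ = 2,460,000 L.
(a) Alkalinity to neutralize: (195 − 89) = 106 mg/L as CaCO₃ × 2,460,000 L = 260,800 g as CaCO₃.
(a) Equivalents of H⁺ required: 260,800 ÷ 50 g/eq = 5215 eq = 5215 mol HCl.
(a) Mass of HCl: 5215 × 36.5 = 190,400 g.
(a) Mass of 24.8% solution: 190,400 / 0.248 = 767,600 g.
(a) Volume: 767,600 g ÷ 1.08 g/mL = 710,700 mL.

(b) Volume: 622 m³ = 622,000 L.
(b) Rise: 22,500 g / 622,000 L × 1000 = 36.17 mg/L.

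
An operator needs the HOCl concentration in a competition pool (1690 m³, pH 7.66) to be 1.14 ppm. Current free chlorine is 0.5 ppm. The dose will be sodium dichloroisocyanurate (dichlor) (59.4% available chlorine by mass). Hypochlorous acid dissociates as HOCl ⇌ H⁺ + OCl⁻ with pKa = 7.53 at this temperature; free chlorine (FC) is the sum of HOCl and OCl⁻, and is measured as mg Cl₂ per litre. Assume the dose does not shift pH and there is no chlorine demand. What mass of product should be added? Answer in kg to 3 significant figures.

6.20 kg

Volume: 1690 m³ = 1,690,000 L.
[OCl⁻]/[HOCl] = 10^(pH − pKa) = 10^(7.66 − 7.53) = 1.349; fraction as HOCl = 1/(1 + 1.349) = 0.4257.
Free chlorine required for 1.14 ppm HOCl: 1.14 / 0.4257 = 2.678 ppm.
FC to add: 2.678 − 0.5 = 2.178 mg/L as Cl₂.
Cl₂ equivalent: 2.178 mg/L × 1,690,000 L = 3681 g.
Product at 59.4% available Cl: 3681 / 0.594 = 6196 g.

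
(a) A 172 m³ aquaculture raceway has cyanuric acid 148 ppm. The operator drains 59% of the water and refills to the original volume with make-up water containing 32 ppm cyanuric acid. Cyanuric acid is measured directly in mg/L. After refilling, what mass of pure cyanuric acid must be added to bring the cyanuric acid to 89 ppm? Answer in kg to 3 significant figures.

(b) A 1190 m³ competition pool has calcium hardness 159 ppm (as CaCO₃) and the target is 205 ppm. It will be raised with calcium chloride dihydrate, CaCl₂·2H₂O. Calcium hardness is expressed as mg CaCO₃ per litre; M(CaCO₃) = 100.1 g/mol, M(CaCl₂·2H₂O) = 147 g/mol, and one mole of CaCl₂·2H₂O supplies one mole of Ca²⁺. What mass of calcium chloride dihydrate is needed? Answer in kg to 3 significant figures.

(a) Volume: 172 m³ = 172,000 L.
(a) After draining 59% and refilling: 148 × 0.41 + 32 × 0.59 = 79.56 ppm.
(a) Deficit to target: 89 − 79.56 = 9.44 mg/L.
(a) Mass: 9.44 mg/L × 172,000 L = 1624 g cyanuric acid.

(b) Volume: 1190 m³ = 1,190,000 L.
(b) Hardness to add: (205 − 159) = 46 mg/L as CaCO₃ × 1,190,000 L = 54,740 g as CaCO₃.
(b) Moles of Ca²⁺ (1 mol Ca²⁺ ≡ 1 mol CaCO₃): 54,740 / 100.1 g/mol = 546.9 mol.
(b) Mass of CaCl₂·2H₂O: 546.9 × 147 = 80,390 g.

(a) 1.62 kg; (b) 80.4 kg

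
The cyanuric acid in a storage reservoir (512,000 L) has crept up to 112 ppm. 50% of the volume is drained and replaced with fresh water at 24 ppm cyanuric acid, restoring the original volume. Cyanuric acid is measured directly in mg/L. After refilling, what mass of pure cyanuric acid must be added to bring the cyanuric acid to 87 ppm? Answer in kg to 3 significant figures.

9.73 kg

After draining 50% and refilling: 112 × 0.50 + 24 × 0.50 = 68 ppm.
Deficit to target: 87 − 68 = 19 mg/L.
Mass: 19 mg/L × 512,000 L = 9728 g cyanuric acid.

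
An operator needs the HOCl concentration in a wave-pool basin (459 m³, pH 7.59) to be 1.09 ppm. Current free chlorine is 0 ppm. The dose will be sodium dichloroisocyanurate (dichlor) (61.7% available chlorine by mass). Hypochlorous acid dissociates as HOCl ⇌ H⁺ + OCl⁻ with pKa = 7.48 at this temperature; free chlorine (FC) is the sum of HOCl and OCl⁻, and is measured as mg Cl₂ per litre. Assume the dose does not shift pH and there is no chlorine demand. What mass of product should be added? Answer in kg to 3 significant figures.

Volume: 459 m³ = 459,000 L.
[OCl⁻]/[HOCl] = 10^(pH − pKa) = 10^(7.59 − 7.48) = 1.288; fraction as HOCl = 1/(1 + 1.288) = 0.437.
Free chlorine required for 1.09 ppm HOCl: 1.09 / 0.437 = 2.494 ppm.
FC to add: 2.494 − 0 = 2.494 mg/L as Cl₂.
Cl₂ equivalent: 2.494 mg/L × 459,000 L = 1145 g.
Product at 61.7% available Cl: 1145 / 0.617 = 1855 g.

1.86 kg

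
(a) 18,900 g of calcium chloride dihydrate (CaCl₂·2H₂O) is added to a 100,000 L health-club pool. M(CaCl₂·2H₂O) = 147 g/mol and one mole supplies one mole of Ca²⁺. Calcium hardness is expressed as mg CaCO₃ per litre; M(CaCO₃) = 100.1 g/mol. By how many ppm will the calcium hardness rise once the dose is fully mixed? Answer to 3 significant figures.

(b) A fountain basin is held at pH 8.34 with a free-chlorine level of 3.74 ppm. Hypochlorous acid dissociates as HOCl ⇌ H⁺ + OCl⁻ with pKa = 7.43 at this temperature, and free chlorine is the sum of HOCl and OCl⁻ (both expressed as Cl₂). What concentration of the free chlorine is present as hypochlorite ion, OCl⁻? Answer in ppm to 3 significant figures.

(a) 129 ppm; (b) 3.33 ppm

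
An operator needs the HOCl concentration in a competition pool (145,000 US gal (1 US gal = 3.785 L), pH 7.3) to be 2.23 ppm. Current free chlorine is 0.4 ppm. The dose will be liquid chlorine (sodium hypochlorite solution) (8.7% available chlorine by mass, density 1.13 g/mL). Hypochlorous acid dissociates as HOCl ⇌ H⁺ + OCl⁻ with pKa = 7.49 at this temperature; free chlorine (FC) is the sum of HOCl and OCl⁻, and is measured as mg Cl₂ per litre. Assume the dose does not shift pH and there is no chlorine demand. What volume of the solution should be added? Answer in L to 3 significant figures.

18.3 L

Volume: 145,000 US gal × 3.785 L/gal = 548,825 L.
[OCl⁻]/[HOCl] = 10^(pH − pKa) = 10^(7.3 − 7.49) = 0.6457; fraction as HOCl = 1/(1 + 0.6457) = 0.6077.
Free chlorine required for 2.23 ppm HOCl: 2.23 / 0.6077 = 3.67 ppm.
FC to add: 3.67 − 0.4 = 3.27 mg/L as Cl₂.
Cl₂ equivalent: 3.27 mg/L × 548,825 L = 1795 g.
Product at 8.7% available Cl: 1795 / 0.087 = 20,630 g.
Volume: 20,630 g ÷ 1.13 g/mL = 18,250 mL.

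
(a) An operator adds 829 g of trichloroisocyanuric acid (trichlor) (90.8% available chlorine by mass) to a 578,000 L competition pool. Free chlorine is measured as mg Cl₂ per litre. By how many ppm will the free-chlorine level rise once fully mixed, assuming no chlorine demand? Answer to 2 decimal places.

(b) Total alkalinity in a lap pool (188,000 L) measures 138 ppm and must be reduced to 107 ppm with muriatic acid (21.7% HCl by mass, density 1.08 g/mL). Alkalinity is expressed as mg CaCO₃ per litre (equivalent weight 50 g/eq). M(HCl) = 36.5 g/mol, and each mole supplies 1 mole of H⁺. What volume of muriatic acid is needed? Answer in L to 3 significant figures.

(a) 1.30 ppm; (b) 18.2 L

(a) Available chlorine delivered: 829 g × 0.908 = 752.7 g as Cl₂.
(a) Concentration rise: 752.7 g / 578,000 L = 1.302 mg/L = 1.30 ppm.

(b) Alkalinity to neutralize: (138 − 107) = 31 mg/L as CaCO₃ × 188,000 L = 5828 g as CaCO₃.
(b) Equivalents of H⁺ required: 5828 ÷ 50 g/eq = 116.6 eq = 116.6 mol HCl.
(b) Mass of HCl: 116.6 × 36.5 = 4254 g.
(b) Mass of 21.7% solution: 4254 / 0.217 = 19,610 g.
(b) Volume: 19,610 g ÷ 1.08 g/mL = 18,150 mL.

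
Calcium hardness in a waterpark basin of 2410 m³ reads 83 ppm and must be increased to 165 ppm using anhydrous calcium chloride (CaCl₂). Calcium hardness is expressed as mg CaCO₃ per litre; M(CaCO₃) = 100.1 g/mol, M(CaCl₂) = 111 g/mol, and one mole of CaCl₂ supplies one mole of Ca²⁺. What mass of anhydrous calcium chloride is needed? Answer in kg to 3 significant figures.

Volume: 2410 m³ = 2,410,000 L.
Hardness to add: (165 − 83) = 82 mg/L as CaCO₃ × 2,410,000 L = 197,600 g as CaCO₃.
Moles of Ca²⁺ (1 mol Ca²⁺ ≡ 1 mol CaCO₃): 197,600 / 100.1 g/mol = 1974 mol.
Mass of CaCl₂: 1974 × 111 = 219,100 g.

219 kg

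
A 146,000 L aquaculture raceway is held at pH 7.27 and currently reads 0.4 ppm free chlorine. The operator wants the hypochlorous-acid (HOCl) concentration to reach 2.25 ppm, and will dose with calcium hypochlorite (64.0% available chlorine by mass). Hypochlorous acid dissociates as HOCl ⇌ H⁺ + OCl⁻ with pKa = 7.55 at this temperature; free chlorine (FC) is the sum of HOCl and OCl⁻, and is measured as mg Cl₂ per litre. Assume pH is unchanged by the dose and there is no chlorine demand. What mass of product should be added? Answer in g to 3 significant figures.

691 g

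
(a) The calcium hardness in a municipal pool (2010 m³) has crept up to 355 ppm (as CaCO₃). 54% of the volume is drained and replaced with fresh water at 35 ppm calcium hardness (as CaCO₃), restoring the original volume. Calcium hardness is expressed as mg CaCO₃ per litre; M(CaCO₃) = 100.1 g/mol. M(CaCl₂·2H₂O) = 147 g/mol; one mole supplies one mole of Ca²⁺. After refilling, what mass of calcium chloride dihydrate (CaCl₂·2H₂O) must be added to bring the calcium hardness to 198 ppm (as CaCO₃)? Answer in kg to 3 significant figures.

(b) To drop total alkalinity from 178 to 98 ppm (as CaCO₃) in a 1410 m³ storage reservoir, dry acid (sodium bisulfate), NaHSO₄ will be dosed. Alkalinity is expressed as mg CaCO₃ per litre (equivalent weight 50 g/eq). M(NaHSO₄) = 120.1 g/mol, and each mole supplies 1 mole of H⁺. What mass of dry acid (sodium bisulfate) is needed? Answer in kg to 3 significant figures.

(a) 46.6 kg; (b) 271 kg

(a) Volume: 2010 m³ = 2,010,000 L.
(a) After draining 54% and refilling: 355 × 0.46 + 35 × 0.54 = 182.2 ppm.
(a) Deficit to target: 198 − 182.2 = 15.8 mg/L.
(a) As CaCO₃: 15.8 mg/L × 2,010,000 L = 31,760 g; ÷ 100.1 = 317.3 mol Ca²⁺.
(a) Mass: 317.3 × 147 = 46,640 g.

(b) Volume: 1410 m³ = 1,410,000 L.
(b) Alkalinity to neutralize: (178 − 98) = 80 mg/L as CaCO₃ × 1,410,000 L = 112,800 g as CaCO₃.
(b) Equivalents of H⁺ required: 112,800 ÷ 50 g/eq = 2256 eq = 2256 mol NaHSO₄.
(b) Mass of NaHSO₄: 2256 × 120.1 = 270,900 g.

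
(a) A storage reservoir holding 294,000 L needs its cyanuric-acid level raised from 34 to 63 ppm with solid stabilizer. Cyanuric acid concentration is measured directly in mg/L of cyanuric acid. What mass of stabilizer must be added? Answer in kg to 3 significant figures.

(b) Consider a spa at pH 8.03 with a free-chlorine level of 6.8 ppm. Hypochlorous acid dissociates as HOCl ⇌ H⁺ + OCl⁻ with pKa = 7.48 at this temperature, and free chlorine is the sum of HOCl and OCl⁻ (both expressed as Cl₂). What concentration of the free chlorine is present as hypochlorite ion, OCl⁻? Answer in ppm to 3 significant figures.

(a) 8.53 kg; (b) 5.30 ppm

(a) CYA to add: (63 − 34) = 29 mg/L × 294,000 L = 8526 g cyanuric acid.

(b) [OCl⁻]/[HOCl] = 10^(pH − pKa) = 10^(8.03 − 7.48) = 10^0.55 = 3.548.
(b) Fraction as HOCl = 1 / (1 + 3.548) = 0.2199.
(b) OCl⁻ = (1 − 0.2199) × 6.8 ppm = 5.305 ppm.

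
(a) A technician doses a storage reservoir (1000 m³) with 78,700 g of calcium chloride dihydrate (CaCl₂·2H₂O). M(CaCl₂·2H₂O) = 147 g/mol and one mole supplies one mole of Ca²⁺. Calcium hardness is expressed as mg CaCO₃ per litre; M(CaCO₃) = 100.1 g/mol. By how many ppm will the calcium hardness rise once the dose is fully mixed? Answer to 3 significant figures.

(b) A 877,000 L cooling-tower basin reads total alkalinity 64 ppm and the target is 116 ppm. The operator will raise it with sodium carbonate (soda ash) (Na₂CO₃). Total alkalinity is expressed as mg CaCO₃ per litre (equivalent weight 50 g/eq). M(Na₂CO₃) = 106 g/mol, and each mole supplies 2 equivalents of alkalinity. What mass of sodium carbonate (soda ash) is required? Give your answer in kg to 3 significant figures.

(a) Volume: 1000 m³ = 1,000,000 L.
(a) Moles of Ca²⁺: 78,700 g ÷ 147 g/mol = 535.4 mol.
(a) As CaCO₃: 535.4 mol × 100.1 g/mol = 53,590 g.
(a) Rise: 53,590 g / 1,000,000 L × 1000 = 53.59 mg/L.

(b) Alkalinity to add: (116 − 64) = 52 mg/L as CaCO₃ × 877,000 L = 45,600 g as CaCO₃.
(b) Equivalents: 45,600 g ÷ 50 g/eq = 912.1 eq.
(b) Each mole of Na₂CO₃ supplies 2 eq, so 912.1 / 2 = 456 mol.
(b) Mass: 456 mol × 106 g/mol = 48,340 g.

(a) 53.6 ppm; (b) 48.3 kg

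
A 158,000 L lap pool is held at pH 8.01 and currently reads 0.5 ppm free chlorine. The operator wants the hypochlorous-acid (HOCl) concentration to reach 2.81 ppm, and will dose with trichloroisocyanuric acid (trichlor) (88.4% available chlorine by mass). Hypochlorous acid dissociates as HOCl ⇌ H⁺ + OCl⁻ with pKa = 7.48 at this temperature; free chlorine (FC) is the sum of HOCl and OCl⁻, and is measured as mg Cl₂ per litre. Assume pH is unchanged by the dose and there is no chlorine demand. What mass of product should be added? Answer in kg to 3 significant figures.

[OCl⁻]/[HOCl] = 10^(pH − pKa) = 10^(8.01 − 7.48) = 3.388; fraction as HOCl = 1/(1 + 3.388) = 0.2279.
Free chlorine required for 2.81 ppm HOCl: 2.81 / 0.2279 = 12.33 ppm.
FC to add: 12.33 − 0.5 = 11.83 mg/L as Cl₂.
Cl₂ equivalent: 11.83 mg/L × 158,000 L = 1869 g.
Product at 88.4% available Cl: 1869 / 0.884 = 2115 g.

2.11 kg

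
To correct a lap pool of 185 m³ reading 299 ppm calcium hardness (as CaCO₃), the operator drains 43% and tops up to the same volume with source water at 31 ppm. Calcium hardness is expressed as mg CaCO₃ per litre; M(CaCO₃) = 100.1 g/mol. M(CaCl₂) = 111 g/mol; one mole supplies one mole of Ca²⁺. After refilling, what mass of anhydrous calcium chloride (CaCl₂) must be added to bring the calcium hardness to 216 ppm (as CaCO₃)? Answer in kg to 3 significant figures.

6.61 kg

Volume: 185 m³ = 185,000 L.
After draining 43% and refilling: 299 × 0.57 + 31 × 0.43 = 183.76 ppm.
Deficit to target: 216 − 183.76 = 32.24 mg/L.
As CaCO₃: 32.24 mg/L × 185,000 L = 5964 g; ÷ 100.1 = 59.58 mol Ca²⁺.
Mass: 59.58 × 111 = 6614 g.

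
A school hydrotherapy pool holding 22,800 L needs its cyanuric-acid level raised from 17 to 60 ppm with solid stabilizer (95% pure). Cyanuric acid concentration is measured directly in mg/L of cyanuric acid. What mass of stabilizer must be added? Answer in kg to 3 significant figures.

1.03 kg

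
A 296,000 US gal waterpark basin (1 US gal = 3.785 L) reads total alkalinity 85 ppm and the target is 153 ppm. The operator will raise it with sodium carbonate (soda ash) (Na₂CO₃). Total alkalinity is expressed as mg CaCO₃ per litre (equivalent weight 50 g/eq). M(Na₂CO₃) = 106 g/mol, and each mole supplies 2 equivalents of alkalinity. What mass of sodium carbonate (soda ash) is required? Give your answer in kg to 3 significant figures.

Volume: 296,000 US gal × 3.785 L/gal = 1,120,360 L.
Alkalinity to add: (153 − 85) = 68 mg/L as CaCO₃ × 1,120,360 L = 76,180 g as CaCO₃.
Equivalents: 76,180 g ÷ 50 g/eq = 1524 eq.
Each mole of Na₂CO₃ supplies 2 eq, so 1524 / 2 = 761.8 mol.
Mass: 761.8 mol × 106 g/mol = 80,760 g.

80.8 kg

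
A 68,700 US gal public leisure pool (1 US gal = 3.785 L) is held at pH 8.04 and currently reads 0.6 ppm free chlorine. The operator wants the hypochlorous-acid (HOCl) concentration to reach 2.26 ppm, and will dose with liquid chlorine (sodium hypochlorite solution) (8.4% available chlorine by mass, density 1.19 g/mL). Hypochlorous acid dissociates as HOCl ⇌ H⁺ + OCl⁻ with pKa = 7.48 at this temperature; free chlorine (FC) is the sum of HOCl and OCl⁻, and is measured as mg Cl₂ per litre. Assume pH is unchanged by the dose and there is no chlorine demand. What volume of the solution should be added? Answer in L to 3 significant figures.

Volume: 68,700 US gal × 3.785 L/gal = 260,030 L.
[OCl⁻]/[HOCl] = 10^(pH − pKa) = 10^(8.04 − 7.48) = 3.631; fraction as HOCl = 1/(1 + 3.631) = 0.2159.
Free chlorine required for 2.26 ppm HOCl: 2.26 / 0.2159 = 10.47 ppm.
FC to add: 10.47 − 0.6 = 9.866 mg/L as Cl₂.
Cl₂ equivalent: 9.866 mg/L × 260,030 L = 2565 g.
Product at 8.4% available Cl: 2565 / 0.084 = 30,540 g.
Volume: 30,540 g ÷ 1.19 g/mL = 25,660 mL.

25.7 L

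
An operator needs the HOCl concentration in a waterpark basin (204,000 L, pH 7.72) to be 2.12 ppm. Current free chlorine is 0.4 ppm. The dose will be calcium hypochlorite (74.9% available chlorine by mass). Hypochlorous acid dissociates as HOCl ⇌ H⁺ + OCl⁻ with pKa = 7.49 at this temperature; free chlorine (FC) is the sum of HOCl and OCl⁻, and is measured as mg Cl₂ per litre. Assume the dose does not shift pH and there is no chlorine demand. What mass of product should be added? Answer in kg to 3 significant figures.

[OCl⁻]/[HOCl] = 10^(pH − pKa) = 10^(7.72 − 7.49) = 1.698; fraction as HOCl = 1/(1 + 1.698) = 0.3706.
Free chlorine required for 2.12 ppm HOCl: 2.12 / 0.3706 = 5.72 ppm.
FC to add: 5.72 − 0.4 = 5.32 mg/L as Cl₂.
Cl₂ equivalent: 5.32 mg/L × 204,000 L = 1085 g.
Product at 74.9% available Cl: 1085 / 0.749 = 1449 g.

1.45 kg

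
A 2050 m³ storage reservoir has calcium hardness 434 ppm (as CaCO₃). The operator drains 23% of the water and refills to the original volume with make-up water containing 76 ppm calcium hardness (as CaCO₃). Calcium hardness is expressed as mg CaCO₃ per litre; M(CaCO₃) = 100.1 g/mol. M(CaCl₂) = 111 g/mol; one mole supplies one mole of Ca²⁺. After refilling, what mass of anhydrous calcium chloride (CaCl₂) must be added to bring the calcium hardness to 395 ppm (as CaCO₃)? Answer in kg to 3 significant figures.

98.5 kg

Volume: 2050 m³ = 2,050,000 L.
After draining 23% and refilling: 434 × 0.77 + 76 × 0.23 = 351.66 ppm.
Deficit to target: 395 − 351.66 = 43.34 mg/L.
As CaCO₃: 43.34 mg/L × 2,050,000 L = 88,850 g; ÷ 100.1 = 887.6 mol Ca²⁺.
Mass: 887.6 × 111 = 98,520 g.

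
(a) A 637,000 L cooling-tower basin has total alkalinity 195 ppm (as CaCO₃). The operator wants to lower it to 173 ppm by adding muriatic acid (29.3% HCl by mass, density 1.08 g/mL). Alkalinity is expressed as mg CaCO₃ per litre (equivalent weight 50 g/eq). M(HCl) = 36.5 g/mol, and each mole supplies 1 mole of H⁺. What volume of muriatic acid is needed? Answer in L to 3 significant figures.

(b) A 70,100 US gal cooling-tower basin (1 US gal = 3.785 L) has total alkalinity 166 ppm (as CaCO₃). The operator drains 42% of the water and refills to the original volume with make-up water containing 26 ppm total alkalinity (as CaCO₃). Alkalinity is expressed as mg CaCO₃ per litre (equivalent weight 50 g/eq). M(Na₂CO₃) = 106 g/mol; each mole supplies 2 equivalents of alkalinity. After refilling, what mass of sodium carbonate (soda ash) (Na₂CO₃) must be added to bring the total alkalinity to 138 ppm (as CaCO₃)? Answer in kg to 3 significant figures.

(a) 32.3 L; (b) 8.66 kg

(a) Alkalinity to neutralize: (195 − 173) = 22 mg/L as CaCO₃ × 637,000 L = 14,010 g as CaCO₃.
(a) Equivalents of H⁺ required: 14,010 ÷ 50 g/eq = 280.3 eq = 280.3 mol HCl.
(a) Mass of HCl: 280.3 × 36.5 = 10,230 g.
(a) Mass of 29.3% solution: 10,230 / 0.293 = 34,920 g.
(a) Volume: 34,920 g ÷ 1.08 g/mL = 32,330 mL.

(b) Volume: 70,100 US gal × 3.785 L/gal = 265,328 L.
(b) After draining 42% and refilling: 166 × 0.58 + 26 × 0.42 = 107.2 ppm.
(b) Deficit to target: 138 − 107.2 = 30.8 mg/L.
(b) As CaCO₃: 30.8 mg/L × 265,328 L = 8172 g; ÷ 50 g/eq ÷ 2 = 81.72 mol Na₂CO₃.
(b) Mass: 81.72 × 106 = 8662 g.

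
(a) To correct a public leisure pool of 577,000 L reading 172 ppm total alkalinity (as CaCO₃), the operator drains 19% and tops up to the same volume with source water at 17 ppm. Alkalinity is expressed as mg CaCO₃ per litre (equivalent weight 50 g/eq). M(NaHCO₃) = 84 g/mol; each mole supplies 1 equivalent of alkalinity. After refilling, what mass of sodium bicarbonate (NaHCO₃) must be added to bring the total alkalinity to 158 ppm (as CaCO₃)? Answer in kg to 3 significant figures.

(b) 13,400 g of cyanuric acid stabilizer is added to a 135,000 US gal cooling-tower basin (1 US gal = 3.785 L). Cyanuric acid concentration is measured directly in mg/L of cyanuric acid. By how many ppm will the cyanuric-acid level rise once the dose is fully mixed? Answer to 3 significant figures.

(a) 15.0 kg; (b) 26.2 ppm

(a) After draining 19% and refilling: 172 × 0.81 + 17 × 0.19 = 142.55 ppm.
(a) Deficit to target: 158 − 142.55 = 15.45 mg/L.
(a) As CaCO₃: 15.45 mg/L × 577,000 L = 8915 g; ÷ 50 g/eq ÷ 1 = 178.3 mol NaHCO₃.
(a) Mass: 178.3 × 84 = 14,980 g.

(b) Volume: 135,000 US gal × 3.785 L/gal = 510,975 L.
(b) Rise: 13,400 g / 510,975 L × 1000 = 26.22 mg/L.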